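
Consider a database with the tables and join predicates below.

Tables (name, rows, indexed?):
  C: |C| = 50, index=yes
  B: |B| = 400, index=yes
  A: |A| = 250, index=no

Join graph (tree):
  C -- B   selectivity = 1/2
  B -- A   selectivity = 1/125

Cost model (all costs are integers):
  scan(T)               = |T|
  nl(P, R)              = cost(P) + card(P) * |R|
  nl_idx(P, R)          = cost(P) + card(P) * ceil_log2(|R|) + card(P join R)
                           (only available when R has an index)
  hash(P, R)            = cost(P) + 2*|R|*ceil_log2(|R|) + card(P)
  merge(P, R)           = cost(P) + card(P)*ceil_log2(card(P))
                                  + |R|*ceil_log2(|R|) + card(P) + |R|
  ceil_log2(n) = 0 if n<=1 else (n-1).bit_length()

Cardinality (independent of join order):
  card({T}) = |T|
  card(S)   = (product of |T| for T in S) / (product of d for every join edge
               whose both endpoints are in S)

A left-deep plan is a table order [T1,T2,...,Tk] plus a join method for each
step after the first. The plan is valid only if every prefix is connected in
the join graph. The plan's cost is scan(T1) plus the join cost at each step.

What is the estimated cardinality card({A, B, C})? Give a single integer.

20000

Tables in S: A(250), B(400), C(50)
Edges inside S: C-B(d=2), B-A(d=125)
numerator = 250 * 400 * 50 = 5000000
denominator = 2 * 125 = 250
card(S) = 5000000 / 250 = 20000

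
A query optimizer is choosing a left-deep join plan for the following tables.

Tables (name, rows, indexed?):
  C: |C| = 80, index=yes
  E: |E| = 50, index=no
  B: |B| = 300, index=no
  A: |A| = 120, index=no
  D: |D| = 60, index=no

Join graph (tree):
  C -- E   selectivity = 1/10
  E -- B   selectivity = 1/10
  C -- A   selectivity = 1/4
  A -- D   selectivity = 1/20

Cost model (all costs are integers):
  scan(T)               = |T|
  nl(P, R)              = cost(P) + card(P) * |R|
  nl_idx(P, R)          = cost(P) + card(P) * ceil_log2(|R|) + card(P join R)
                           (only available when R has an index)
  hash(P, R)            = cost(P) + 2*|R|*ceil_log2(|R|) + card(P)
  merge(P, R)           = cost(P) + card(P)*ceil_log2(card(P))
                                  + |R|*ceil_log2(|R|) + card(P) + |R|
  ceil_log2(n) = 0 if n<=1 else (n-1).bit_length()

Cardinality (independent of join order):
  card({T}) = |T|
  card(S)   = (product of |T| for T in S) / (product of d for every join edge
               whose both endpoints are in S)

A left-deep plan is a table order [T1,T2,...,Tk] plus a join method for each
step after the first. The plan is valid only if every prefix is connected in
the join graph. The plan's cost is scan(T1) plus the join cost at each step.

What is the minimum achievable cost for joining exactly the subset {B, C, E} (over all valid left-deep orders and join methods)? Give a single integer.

Selinger DP over subsets of {B,C,E}:
  {C}: scan cost=80, card=80
  {E}: scan cost=50, card=50
  {B}: scan cost=300, card=300
  {CE}: card=400; try (E,hash)→760, (C,nl_idx)→800, (C,merge)→1040, (E,merge)→1070, (C,hash)→1220, (C,nl)→4050 …(+1); best=760 via (E,hash)
  {BE}: card=1500; try (E,hash)→1200, (B,merge)→3400, (E,merge)→3650, (B,hash)→5500, (B,nl)→15050, (E,nl)→15300; best=1200 via (E,hash)
  {BCE}: card=12000; try (C,hash)→3820, (B,hash)→6560, (B,merge)→7760, (C,merge)→19840, (C,nl_idx)→23700, (B,nl)→120760 …(+1); best=3820 via (C,hash)

3820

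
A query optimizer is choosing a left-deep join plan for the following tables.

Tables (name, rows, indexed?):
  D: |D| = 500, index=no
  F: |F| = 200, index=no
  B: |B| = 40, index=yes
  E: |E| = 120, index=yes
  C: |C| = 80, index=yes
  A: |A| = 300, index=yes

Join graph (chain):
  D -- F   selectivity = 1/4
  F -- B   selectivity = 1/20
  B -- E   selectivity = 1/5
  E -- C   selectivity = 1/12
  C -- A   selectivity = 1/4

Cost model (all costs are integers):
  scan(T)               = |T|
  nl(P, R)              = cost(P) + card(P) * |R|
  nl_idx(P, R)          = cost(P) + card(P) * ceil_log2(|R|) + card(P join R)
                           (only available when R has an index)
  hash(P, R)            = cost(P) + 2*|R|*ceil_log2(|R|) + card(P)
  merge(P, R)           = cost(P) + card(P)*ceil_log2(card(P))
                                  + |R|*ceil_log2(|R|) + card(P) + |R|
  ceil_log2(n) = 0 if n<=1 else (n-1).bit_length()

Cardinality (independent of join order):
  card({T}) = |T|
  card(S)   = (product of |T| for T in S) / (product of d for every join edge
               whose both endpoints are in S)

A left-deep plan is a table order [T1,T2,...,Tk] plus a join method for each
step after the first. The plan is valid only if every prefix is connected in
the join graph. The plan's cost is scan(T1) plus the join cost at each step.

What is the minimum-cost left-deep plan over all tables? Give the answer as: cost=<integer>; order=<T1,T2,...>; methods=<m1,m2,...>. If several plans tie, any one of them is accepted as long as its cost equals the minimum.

Selinger DP (subsets sized 1..n):
  {D}: scan cost=500, card=500
  {F}: scan cost=200, card=200
  {B}: scan cost=40, card=40
  {E}: scan cost=120, card=120
  {C}: scan cost=80, card=80
  {A}: scan cost=300, card=300
  {DF}: card=25000; try (F,hash)→4200, (D,merge)→7000, (F,merge)→7300, (D,hash)→9400, (D,nl)→100200, (F,nl)→100500; best=4200 via (F,hash)
  {BF}: card=400; try (B,hash)→880, (B,nl_idx)→1800, (F,merge)→2120, (B,merge)→2280, (F,hash)→3280, (F,nl)→8040 …(+1); best=880 via (B,hash)
  {BE}: card=960; try (B,hash)→720, (E,merge)→1280, (E,nl_idx)→1280, (B,merge)→1360, (E,hash)→1760, (B,nl_idx)→1800 …(+2); best=720 via (B,hash)
  {CE}: card=800; try (C,hash)→1360, (E,nl_idx)→1440, (E,merge)→1680, (C,merge)→1720, (C,nl_idx)→1760, (E,hash)→1840 …(+2); best=1360 via (C,hash)
  {AC}: card=6000; try (C,hash)→1720, (A,merge)→3720, (C,merge)→3940, (A,hash)→5560, (A,nl_idx)→6800, (C,nl_idx)→8400 …(+2); best=1720 via (C,hash)
  {BDF}: card=50000; try (D,merge)→9880, (D,hash)→10280, (B,hash)→29680, (D,nl)→200880, (B,nl_idx)→204200, (B,merge)→404480 …(+1); best=9880 via (D,merge)
  {BEF}: card=9600; try (E,hash)→2960, (F,hash)→4880, (E,merge)→5840, (F,merge)→13080, (E,nl_idx)→13280, (E,nl)→48880 …(+1); best=2960 via (E,hash)
  {BCE}: card=6400; try (B,hash)→2640, (C,hash)→2800, (B,merge)→10440, (C,merge)→11920, (B,nl_idx)→12560, (C,nl_idx)→13840 …(+2); best=2640 via (B,hash)
  {ACE}: card=60000; try (A,hash)→7560, (E,hash)→9400, (A,merge)→13160, (A,nl_idx)→68560, (E,merge)→86680, (E,nl_idx)→103720 …(+2); best=7560 via (A,hash)
  {BDEF}: card=1200000; try (D,hash)→21560, (E,hash)→61560, (D,merge)→151960, (E,merge)→860840, (E,nl_idx)→1559880, (D,nl)→4802960 …(+1); best=21560 via (D,hash)
  {BCEF}: card=64000; try (F,hash)→12240, (C,hash)→13680, (F,merge)→94040, (C,nl_idx)→134160, (C,merge)→147600, (C,nl)→770960 …(+1); best=12240 via (F,hash)
  {ABCE}: card=480000; try (A,hash)→14440, (B,hash)→68040, (A,merge)→95240, (A,nl_idx)→540240, (B,nl_idx)→847560, (B,merge)→1027840 …(+2); best=14440 via (A,hash)
  {BCDEF}: card=8000000; try (D,hash)→85240, (D,merge)→1105240, (C,hash)→1222680, (C,nl_idx)→16421560, (C,merge)→26422200, (D,nl)→32012240 …(+1); best=85240 via (D,hash)
  {ABCEF}: card=4800000; try (A,hash)→81640, (F,hash)→497640, (A,merge)→1103240, (A,nl_idx)→5388240, (F,merge)→9616240, (A,nl)→19212240 …(+1); best=81640 via (A,hash)
  {ABCDEF}: card=600000000; try (D,hash)→4890640, (A,hash)→8090640, (D,merge)→115286640, (A,merge)→192088240, (A,nl_idx)→672085240, (D,nl)→2400081640 …(+1); best=4890640 via (D,hash)

cost=4890640; order=E,C,B,F,A,D; methods=hash,hash,hash,hash,hash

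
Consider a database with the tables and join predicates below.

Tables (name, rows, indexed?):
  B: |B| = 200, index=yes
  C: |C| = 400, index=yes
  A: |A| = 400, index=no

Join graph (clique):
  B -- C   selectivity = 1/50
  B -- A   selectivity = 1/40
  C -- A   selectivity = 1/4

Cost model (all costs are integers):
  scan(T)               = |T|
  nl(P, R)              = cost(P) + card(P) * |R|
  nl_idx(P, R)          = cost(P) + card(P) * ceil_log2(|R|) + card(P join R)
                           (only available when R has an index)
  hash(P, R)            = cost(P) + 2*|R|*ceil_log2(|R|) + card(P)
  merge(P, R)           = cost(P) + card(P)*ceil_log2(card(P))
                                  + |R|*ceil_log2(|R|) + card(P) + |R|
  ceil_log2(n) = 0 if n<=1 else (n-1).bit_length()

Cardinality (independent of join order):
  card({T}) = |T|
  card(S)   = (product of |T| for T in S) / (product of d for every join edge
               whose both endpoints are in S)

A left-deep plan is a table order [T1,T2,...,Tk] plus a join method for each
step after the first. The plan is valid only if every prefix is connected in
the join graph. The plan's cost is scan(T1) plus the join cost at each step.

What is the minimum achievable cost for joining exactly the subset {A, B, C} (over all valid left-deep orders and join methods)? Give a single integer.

Selinger DP over subsets of {A,B,C}:
  {B}: scan cost=200, card=200
  {C}: scan cost=400, card=400
  {A}: scan cost=400, card=400
  {BC}: card=1600; try (C,nl_idx)→3600, (B,hash)→4000, (B,nl_idx)→5200, (C,merge)→6000, (B,merge)→6200, (C,hash)→7600 …(+2); best=3600 via (C,nl_idx)
  {AB}: card=2000; try (B,hash)→4000, (B,nl_idx)→5600, (A,merge)→6000, (B,merge)→6200, (A,hash)→7600, (A,nl)→80200 …(+1); best=4000 via (B,hash)
  {AC}: card=40000; try (C,hash)→8000, (A,hash)→8000, (C,merge)→8400, (A,merge)→8400, (C,nl_idx)→44000, (C,nl)→160400 …(+1); best=8000 via (C,hash)
  {ABC}: card=4000; try (A,hash)→12400, (C,hash)→13200, (C,nl_idx)→26000, (A,merge)→26800, (C,merge)→32000, (B,hash)→51200 …(+5); best=12400 via (A,hash)

12400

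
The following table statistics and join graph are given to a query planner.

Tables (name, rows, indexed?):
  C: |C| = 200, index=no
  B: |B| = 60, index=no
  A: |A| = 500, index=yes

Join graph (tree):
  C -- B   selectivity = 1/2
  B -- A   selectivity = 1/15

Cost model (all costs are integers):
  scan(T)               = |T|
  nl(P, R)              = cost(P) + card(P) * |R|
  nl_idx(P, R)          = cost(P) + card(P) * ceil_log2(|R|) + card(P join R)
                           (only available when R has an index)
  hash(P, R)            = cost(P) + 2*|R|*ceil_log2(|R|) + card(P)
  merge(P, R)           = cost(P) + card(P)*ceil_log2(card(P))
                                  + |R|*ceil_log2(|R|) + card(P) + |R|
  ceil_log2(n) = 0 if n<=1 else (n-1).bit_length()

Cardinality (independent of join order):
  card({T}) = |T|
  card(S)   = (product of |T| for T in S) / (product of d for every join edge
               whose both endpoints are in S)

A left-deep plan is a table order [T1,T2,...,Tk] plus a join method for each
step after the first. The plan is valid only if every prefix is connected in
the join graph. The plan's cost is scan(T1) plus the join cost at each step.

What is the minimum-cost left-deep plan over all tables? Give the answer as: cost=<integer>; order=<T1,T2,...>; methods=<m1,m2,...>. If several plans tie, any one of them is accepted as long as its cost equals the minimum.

Selinger DP (subsets sized 1..n):
  {C}: scan cost=200, card=200
  {B}: scan cost=60, card=60
  {A}: scan cost=500, card=500
  {BC}: card=6000; try (B,hash)→1120, (C,merge)→2280, (B,merge)→2420, (C,hash)→3320, (C,nl)→12060, (B,nl)→12200; best=1120 via (B,hash)
  {AB}: card=2000; try (B,hash)→1720, (A,nl_idx)→2600, (A,merge)→5480, (B,merge)→5920, (A,hash)→9120, (A,nl)→30060 …(+1); best=1720 via (B,hash)
  {ABC}: card=200000; try (C,hash)→6920, (A,hash)→16120, (C,merge)→27520, (A,merge)→90120, (A,nl_idx)→255120, (C,nl)→401720 …(+1); best=6920 via (C,hash)

cost=6920; order=A,B,C; methods=hash,hash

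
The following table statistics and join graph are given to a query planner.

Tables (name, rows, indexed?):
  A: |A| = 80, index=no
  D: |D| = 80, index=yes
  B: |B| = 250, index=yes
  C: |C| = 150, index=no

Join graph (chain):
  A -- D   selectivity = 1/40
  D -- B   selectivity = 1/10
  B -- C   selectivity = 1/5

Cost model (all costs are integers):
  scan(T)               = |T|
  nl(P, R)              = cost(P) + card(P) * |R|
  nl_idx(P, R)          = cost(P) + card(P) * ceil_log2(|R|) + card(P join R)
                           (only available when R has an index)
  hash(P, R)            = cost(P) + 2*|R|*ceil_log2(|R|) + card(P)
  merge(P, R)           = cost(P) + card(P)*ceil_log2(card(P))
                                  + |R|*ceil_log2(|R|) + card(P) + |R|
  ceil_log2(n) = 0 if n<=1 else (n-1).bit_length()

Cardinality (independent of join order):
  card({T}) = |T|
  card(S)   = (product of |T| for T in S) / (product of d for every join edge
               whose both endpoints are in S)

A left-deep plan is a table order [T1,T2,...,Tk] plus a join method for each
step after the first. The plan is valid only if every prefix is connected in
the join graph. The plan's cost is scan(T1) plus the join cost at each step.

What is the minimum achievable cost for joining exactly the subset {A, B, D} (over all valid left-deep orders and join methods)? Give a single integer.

Selinger DP over subsets of {A,B,D}:
  {A}: scan cost=80, card=80
  {D}: scan cost=80, card=80
  {B}: scan cost=250, card=250
  {AD}: card=160; try (D,nl_idx)→800, (D,hash)→1280, (A,hash)→1280, (D,merge)→1360, (A,merge)→1360, (D,nl)→6480 …(+1); best=800 via (D,nl_idx)
  {BD}: card=2000; try (D,hash)→1620, (B,nl_idx)→2720, (B,merge)→2970, (D,merge)→3140, (D,nl_idx)→4000, (B,hash)→4160 …(+2); best=1620 via (D,hash)
  {ABD}: card=4000; try (B,merge)→4490, (A,hash)→4740, (B,hash)→4960, (B,nl_idx)→6080, (A,merge)→26260, (B,nl)→40800 …(+1); best=4490 via (B,merge)

4490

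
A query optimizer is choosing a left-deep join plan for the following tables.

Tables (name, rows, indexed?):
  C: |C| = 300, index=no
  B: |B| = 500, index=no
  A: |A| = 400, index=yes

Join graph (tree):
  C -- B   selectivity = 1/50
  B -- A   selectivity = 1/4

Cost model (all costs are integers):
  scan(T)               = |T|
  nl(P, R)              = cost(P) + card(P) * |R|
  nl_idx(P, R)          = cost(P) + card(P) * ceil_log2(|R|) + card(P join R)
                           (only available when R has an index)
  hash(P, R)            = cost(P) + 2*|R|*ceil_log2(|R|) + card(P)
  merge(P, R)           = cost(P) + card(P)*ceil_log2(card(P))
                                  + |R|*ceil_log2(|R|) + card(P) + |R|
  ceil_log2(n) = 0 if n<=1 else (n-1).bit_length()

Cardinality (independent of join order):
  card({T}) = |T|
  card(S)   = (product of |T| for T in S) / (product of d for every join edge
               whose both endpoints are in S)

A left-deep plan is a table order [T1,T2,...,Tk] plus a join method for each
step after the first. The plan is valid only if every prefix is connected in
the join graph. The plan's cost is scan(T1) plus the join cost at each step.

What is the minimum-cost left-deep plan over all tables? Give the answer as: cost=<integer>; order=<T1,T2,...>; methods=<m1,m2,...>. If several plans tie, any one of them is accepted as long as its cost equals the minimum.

Selinger DP (subsets sized 1..n):
  {C}: scan cost=300, card=300
  {B}: scan cost=500, card=500
  {A}: scan cost=400, card=400
  {BC}: card=3000; try (C,hash)→6400, (B,merge)→8300, (C,merge)→8500, (B,hash)→9600, (B,nl)→150300, (C,nl)→150500; best=6400 via (C,hash)
  {AB}: card=50000; try (A,hash)→8200, (B,merge)→9400, (A,merge)→9500, (B,hash)→9800, (A,nl_idx)→55000, (B,nl)→200400 …(+1); best=8200 via (A,hash)
  {ABC}: card=300000; try (A,hash)→16600, (A,merge)→49400, (C,hash)→63600, (A,nl_idx)→333400, (C,merge)→861200, (A,nl)→1206400 …(+1); best=16600 via (A,hash)

cost=16600; order=B,C,A; methods=hash,hash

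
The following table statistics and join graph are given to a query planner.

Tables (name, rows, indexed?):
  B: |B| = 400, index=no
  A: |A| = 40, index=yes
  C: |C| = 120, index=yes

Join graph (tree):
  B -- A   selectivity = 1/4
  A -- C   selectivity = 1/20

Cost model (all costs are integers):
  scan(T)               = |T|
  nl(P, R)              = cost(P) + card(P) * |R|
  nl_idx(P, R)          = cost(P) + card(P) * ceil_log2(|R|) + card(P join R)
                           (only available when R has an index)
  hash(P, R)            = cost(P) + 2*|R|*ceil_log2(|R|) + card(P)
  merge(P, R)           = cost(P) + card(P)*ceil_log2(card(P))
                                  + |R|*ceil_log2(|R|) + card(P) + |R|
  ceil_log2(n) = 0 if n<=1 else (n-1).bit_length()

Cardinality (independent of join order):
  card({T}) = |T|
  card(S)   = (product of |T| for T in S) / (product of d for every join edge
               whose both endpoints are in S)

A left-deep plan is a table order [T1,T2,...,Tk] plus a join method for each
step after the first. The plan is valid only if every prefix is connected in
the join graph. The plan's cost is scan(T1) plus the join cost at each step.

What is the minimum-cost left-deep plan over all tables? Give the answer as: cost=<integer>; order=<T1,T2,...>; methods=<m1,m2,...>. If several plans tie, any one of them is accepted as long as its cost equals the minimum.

cost=6720; order=A,C,B; methods=nl_idx,merge

Selinger DP (subsets sized 1..n):
  {B}: scan cost=400, card=400
  {A}: scan cost=40, card=40
  {C}: scan cost=120, card=120
  {AB}: card=4000; try (A,hash)→1280, (B,merge)→4320, (A,merge)→4680, (A,nl_idx)→6800, (B,hash)→7280, (B,nl)→16040 …(+1); best=1280 via (A,hash)
  {AC}: card=240; try (C,nl_idx)→560, (A,hash)→720, (A,nl_idx)→1080, (C,merge)→1280, (A,merge)→1360, (C,hash)→1760 …(+2); best=560 via (C,nl_idx)
  {ABC}: card=24000; try (B,merge)→6720, (C,hash)→6960, (B,hash)→8000, (C,nl_idx)→53280, (C,merge)→54240, (B,nl)→96560 …(+1); best=6720 via (B,merge)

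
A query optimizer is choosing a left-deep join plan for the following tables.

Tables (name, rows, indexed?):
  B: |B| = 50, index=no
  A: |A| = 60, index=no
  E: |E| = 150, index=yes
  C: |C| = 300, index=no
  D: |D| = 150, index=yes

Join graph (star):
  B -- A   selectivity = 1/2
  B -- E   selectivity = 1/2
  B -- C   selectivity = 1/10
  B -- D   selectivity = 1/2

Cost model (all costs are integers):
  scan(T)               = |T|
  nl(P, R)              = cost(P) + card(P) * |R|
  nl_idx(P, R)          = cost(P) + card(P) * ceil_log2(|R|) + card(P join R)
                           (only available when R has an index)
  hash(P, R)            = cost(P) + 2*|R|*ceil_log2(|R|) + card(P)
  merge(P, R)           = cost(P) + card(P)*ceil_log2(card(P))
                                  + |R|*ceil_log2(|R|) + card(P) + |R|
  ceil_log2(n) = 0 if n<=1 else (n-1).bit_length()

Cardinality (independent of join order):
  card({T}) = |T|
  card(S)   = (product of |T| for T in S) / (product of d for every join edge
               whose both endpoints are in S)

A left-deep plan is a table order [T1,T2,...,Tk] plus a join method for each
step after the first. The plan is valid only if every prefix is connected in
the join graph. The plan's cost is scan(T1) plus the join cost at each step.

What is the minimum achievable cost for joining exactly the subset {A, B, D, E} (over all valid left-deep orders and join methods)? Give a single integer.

Selinger DP over subsets of {A,B,D,E}:
  {B}: scan cost=50, card=50
  {A}: scan cost=60, card=60
  {E}: scan cost=150, card=150
  {D}: scan cost=150, card=150
  {AB}: card=1500; try (B,hash)→720, (A,hash)→820, (A,merge)→820, (B,merge)→830, (A,nl)→3050, (B,nl)→3060; best=720 via (B,hash)
  {BE}: card=3750; try (B,hash)→900, (E,merge)→1750, (B,merge)→1850, (E,hash)→2500, (E,nl_idx)→4200, (E,nl)→7550 …(+1); best=900 via (B,hash)
  {BD}: card=3750; try (B,hash)→900, (D,merge)→1750, (B,merge)→1850, (D,hash)→2500, (D,nl_idx)→4200, (D,nl)→7550 …(+1); best=900 via (B,hash)
  {ABE}: card=112500; try (E,hash)→4620, (A,hash)→5370, (E,merge)→20070, (A,merge)→50070, (E,nl_idx)→125220, (E,nl)→225720 …(+1); best=4620 via (E,hash)
  {ABD}: card=112500; try (D,hash)→4620, (A,hash)→5370, (D,merge)→20070, (A,merge)→50070, (D,nl_idx)→125220, (D,nl)→225720 …(+1); best=4620 via (D,hash)
  {BDE}: card=281250; try (E,hash)→7050, (D,hash)→7050, (E,merge)→51000, (D,merge)→51000, (E,nl_idx)→312150, (D,nl_idx)→312150 …(+2); best=7050 via (E,hash)
  {ABDE}: card=8437500; try (E,hash)→119520, (D,hash)→119520, (A,hash)→289020, (E,merge)→2030970, (D,merge)→2030970, (A,merge)→5632470 …(+5); best=119520 via (E,hash)

119520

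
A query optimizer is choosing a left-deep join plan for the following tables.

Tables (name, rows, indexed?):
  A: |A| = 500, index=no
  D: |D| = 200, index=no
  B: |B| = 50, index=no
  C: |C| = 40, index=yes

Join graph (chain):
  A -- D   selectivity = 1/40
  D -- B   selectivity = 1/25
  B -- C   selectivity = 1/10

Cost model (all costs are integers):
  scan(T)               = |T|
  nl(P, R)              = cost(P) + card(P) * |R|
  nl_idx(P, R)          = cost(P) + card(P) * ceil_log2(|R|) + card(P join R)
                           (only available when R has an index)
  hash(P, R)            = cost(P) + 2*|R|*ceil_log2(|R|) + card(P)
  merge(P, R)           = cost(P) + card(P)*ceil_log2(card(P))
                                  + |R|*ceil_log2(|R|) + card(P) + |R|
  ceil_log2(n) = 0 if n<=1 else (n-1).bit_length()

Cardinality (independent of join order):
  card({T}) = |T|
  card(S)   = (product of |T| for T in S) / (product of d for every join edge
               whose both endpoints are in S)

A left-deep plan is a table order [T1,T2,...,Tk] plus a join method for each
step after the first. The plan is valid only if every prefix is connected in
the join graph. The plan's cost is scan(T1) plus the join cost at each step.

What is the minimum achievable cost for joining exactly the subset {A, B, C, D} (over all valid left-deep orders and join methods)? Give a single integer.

Selinger DP over subsets of {A,B,C,D}:
  {A}: scan cost=500, card=500
  {D}: scan cost=200, card=200
  {B}: scan cost=50, card=50
  {C}: scan cost=40, card=40
  {AD}: card=2500; try (D,hash)→4200, (A,merge)→7000, (D,merge)→7300, (A,hash)→9400, (A,nl)→100200, (D,nl)→100500; best=4200 via (D,hash)
  {BD}: card=400; try (B,hash)→1000, (D,merge)→2200, (B,merge)→2350, (D,hash)→3300, (D,nl)→10050, (B,nl)→10200; best=1000 via (B,hash)
  {BC}: card=200; try (C,nl_idx)→550, (C,hash)→580, (B,merge)→670, (C,merge)→680, (B,hash)→680, (B,nl)→2040 …(+1); best=550 via (C,nl_idx)
  {ABD}: card=5000; try (B,hash)→7300, (A,merge)→10000, (A,hash)→10400, (B,merge)→37050, (B,nl)→129200, (A,nl)→201000; best=7300 via (B,hash)
  {BCD}: card=1600; try (C,hash)→1880, (D,hash)→3950, (D,merge)→4150, (C,nl_idx)→5000, (C,merge)→5280, (C,nl)→17000 …(+1); best=1880 via (C,hash)
  {ABCD}: card=20000; try (A,hash)→12480, (C,hash)→12780, (A,merge)→26080, (C,nl_idx)→57300, (C,merge)→77580, (C,nl)→207300 …(+1); best=12480 via (A,hash)

12480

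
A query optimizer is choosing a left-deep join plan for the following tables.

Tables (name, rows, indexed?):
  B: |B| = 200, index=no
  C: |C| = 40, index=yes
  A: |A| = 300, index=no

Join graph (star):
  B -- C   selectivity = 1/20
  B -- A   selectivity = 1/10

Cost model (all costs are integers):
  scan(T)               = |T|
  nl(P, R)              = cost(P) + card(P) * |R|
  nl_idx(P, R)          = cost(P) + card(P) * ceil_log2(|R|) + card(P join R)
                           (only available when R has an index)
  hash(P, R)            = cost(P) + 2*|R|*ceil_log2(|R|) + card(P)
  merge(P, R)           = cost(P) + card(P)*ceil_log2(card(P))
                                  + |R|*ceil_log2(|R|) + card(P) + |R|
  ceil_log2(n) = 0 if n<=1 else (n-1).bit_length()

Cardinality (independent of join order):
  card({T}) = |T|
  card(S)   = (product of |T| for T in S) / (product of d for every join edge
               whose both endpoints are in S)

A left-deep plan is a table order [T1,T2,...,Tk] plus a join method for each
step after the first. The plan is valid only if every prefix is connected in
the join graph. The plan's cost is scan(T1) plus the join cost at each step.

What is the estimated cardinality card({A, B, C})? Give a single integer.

12000

Tables in S: A(300), B(200), C(40)
Edges inside S: B-C(d=20), B-A(d=10)
numerator = 300 * 200 * 40 = 2400000
denominator = 20 * 10 = 200
card(S) = 2400000 / 200 = 12000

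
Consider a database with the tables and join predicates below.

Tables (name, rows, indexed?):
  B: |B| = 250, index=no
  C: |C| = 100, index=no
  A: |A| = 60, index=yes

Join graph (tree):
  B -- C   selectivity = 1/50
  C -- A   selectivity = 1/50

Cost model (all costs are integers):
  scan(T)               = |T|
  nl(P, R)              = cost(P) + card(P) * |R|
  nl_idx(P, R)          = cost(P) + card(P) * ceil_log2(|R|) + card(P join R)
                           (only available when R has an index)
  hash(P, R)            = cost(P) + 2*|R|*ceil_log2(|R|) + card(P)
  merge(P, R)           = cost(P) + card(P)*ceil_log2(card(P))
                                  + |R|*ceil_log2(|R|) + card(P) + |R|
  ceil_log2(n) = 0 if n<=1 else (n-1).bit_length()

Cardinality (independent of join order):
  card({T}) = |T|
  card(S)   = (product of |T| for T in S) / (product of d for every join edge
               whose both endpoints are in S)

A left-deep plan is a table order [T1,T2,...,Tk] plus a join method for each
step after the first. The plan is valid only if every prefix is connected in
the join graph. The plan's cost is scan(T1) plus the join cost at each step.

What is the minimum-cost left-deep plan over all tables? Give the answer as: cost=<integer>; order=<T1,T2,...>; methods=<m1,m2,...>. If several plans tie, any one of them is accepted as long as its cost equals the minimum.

cost=3120; order=B,C,A; methods=hash,hash

Selinger DP (subsets sized 1..n):
  {B}: scan cost=250, card=250
  {C}: scan cost=100, card=100
  {A}: scan cost=60, card=60
  {BC}: card=500; try (C,hash)→1900, (B,merge)→3150, (C,merge)→3300, (B,hash)→4200, (B,nl)→25100, (C,nl)→25250; best=1900 via (C,hash)
  {AC}: card=120; try (A,nl_idx)→820, (A,hash)→920, (C,merge)→1280, (A,merge)→1320, (C,hash)→1520, (C,nl)→6060 …(+1); best=820 via (A,nl_idx)
  {ABC}: card=600; try (A,hash)→3120, (B,merge)→4030, (B,hash)→4940, (A,nl_idx)→5500, (A,merge)→7320, (B,nl)→30820 …(+1); best=3120 via (A,hash)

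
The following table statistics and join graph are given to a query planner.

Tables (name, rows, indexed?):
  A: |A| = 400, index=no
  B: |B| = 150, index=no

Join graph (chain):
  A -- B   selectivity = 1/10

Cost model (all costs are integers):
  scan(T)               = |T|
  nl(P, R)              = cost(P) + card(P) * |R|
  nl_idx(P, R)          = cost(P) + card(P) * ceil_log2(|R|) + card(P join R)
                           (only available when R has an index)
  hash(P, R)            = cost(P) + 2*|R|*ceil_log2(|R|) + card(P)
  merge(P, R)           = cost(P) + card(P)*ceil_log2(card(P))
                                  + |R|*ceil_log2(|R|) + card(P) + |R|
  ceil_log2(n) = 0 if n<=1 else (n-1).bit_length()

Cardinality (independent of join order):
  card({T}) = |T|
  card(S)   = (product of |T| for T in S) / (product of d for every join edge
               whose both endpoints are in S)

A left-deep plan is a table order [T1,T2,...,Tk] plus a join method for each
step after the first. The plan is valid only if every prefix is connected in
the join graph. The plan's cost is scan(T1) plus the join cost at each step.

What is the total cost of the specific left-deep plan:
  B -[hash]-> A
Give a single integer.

7500

step 1: scan B: cost=150, card=150
step 2: join A via hash
    card(P join A) = 150*400/(10) = 6000
    cost = 150 + 2*400*9 + 150 = 7500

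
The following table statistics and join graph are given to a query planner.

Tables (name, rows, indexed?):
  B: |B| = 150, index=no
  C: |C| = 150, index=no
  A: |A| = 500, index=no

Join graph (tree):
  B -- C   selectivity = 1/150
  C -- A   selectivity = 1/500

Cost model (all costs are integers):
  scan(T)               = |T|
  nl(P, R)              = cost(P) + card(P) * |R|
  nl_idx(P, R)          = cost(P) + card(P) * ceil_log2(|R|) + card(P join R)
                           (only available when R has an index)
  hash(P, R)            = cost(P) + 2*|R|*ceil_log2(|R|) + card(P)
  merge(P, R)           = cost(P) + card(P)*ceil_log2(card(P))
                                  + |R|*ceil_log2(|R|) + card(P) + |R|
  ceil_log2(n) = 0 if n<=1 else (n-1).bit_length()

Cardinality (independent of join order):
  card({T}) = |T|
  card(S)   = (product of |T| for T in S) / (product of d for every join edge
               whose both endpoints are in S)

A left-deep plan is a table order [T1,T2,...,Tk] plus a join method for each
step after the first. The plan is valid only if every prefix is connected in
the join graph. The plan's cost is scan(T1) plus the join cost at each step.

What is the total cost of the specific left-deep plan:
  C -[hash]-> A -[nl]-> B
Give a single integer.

31800

step 1: scan C: cost=150, card=150
step 2: join A via hash
    card(P join A) = 150*500/(500) = 150
    cost = 150 + 2*500*9 + 150 = 9300
step 3: join B via nl
    card(P join B) = 150*150/(150) = 150
    cost = 9300 + 150*150 = 31800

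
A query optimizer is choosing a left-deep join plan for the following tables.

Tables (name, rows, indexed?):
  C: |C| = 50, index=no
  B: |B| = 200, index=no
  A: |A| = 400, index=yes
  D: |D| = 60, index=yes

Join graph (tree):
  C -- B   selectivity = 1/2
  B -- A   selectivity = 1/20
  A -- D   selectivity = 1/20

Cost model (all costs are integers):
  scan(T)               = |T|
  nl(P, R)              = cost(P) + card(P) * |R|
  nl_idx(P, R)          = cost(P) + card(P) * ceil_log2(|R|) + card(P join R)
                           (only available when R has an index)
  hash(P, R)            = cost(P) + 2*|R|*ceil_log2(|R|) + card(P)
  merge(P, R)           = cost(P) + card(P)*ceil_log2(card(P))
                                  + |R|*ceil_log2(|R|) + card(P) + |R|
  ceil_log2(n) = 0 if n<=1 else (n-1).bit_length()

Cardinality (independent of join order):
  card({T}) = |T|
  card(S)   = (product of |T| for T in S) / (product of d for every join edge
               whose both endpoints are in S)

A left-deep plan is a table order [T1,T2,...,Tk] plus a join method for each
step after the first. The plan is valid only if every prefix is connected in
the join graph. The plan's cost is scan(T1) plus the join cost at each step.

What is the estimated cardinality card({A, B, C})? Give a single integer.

Tables in S: A(400), B(200), C(50)
Edges inside S: C-B(d=2), B-A(d=20)
numerator = 400 * 200 * 50 = 4000000
denominator = 2 * 20 = 40
card(S) = 4000000 / 40 = 100000

100000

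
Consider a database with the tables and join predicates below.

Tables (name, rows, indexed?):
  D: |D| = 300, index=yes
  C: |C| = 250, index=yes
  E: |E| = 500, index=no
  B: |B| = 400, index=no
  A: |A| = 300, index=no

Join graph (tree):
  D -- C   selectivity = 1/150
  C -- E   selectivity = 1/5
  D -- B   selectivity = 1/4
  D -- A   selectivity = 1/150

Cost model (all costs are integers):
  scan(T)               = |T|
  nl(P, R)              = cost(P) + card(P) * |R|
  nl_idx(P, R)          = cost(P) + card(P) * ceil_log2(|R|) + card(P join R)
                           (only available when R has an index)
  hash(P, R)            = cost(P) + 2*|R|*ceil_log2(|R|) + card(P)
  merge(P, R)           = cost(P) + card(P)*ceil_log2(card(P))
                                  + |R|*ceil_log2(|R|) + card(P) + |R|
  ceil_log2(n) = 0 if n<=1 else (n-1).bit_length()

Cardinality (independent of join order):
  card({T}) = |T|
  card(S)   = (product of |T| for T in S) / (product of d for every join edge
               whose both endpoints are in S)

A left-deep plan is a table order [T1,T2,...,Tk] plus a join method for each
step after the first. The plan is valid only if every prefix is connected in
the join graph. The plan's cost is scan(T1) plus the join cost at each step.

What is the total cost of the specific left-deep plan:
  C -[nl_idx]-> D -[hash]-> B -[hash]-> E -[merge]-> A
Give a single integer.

120072700

step 1: scan C: cost=250, card=250
step 2: join D via nl_idx
    card(P join D) = 250*300/(150) = 500
    cost = 250 + 250*9 + 500 = 3000
step 3: join B via hash
    card(P join B) = 500*400/(4) = 50000
    cost = 3000 + 2*400*9 + 500 = 10700
step 4: join E via hash
    card(P join E) = 50000*500/(5) = 5000000
    cost = 10700 + 2*500*9 + 50000 = 69700
step 5: join A via merge
    card(P join A) = 5000000*300/(150) = 10000000
    cost = 69700 + 5000000*23 + 300*9 + 5000000 + 300 = 120072700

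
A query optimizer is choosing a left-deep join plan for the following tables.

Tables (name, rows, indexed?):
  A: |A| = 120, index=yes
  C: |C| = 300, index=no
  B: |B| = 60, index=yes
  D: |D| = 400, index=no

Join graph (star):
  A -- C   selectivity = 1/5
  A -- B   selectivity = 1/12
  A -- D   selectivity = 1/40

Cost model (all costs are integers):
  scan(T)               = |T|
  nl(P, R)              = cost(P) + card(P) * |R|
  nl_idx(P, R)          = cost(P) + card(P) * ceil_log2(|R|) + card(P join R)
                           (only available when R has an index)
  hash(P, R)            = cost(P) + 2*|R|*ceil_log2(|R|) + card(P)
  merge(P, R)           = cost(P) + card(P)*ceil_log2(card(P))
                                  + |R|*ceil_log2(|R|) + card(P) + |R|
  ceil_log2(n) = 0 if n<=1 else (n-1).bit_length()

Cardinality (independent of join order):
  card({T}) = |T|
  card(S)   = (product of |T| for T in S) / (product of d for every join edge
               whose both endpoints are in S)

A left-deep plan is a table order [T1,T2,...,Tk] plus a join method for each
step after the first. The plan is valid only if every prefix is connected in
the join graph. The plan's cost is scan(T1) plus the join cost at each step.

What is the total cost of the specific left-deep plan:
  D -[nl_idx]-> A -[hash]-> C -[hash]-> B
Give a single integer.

step 1: scan D: cost=400, card=400
step 2: join A via nl_idx
    card(P join A) = 400*120/(40) = 1200
    cost = 400 + 400*7 + 1200 = 4400
step 3: join C via hash
    card(P join C) = 1200*300/(5) = 72000
    cost = 4400 + 2*300*9 + 1200 = 11000
step 4: join B via hash
    card(P join B) = 72000*60/(12) = 360000
    cost = 11000 + 2*60*6 + 72000 = 83720

83720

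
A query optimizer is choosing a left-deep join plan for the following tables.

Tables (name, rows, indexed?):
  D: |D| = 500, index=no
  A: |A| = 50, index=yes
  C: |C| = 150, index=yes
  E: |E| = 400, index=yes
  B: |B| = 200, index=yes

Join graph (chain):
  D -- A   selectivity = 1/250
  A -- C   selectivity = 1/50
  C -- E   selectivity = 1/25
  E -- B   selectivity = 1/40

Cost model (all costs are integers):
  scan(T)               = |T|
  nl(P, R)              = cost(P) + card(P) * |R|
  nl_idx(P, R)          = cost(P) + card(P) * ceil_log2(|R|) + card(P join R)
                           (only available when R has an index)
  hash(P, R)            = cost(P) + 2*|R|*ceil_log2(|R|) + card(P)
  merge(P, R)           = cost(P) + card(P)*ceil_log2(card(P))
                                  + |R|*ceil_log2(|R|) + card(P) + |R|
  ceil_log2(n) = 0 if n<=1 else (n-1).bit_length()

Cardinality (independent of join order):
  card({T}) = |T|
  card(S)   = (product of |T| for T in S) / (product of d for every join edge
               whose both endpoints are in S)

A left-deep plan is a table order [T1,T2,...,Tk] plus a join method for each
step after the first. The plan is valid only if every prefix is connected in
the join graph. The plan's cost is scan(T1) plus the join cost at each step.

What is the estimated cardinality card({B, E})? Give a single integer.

Tables in S: B(200), E(400)
Edges inside S: E-B(d=40)
numerator = 200 * 400 = 80000
denominator = 40 = 40
card(S) = 80000 / 40 = 2000

2000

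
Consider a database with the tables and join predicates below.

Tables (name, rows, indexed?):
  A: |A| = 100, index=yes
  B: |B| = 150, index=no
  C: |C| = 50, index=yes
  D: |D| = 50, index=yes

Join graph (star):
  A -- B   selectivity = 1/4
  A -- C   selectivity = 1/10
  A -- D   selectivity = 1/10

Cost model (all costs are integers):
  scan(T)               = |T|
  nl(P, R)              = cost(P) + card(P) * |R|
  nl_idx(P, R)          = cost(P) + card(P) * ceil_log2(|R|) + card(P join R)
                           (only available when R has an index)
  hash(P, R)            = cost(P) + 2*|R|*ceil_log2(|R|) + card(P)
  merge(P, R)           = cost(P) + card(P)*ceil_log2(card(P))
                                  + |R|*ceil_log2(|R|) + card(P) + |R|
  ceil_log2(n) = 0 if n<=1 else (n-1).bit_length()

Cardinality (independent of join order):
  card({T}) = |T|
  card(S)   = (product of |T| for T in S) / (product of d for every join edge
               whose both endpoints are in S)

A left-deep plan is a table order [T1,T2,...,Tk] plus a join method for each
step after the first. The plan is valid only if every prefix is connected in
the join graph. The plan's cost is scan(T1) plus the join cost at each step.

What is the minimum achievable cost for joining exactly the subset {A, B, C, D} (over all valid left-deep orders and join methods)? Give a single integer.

6800

Selinger DP over subsets of {A,B,C,D}:
  {A}: scan cost=100, card=100
  {B}: scan cost=150, card=150
  {C}: scan cost=50, card=50
  {D}: scan cost=50, card=50
  {AB}: card=3750; try (A,hash)→1700, (B,merge)→2250, (A,merge)→2300, (B,hash)→2600, (A,nl_idx)→4950, (B,nl)→15100 …(+1); best=1700 via (A,hash)
  {AC}: card=500; try (C,hash)→800, (A,nl_idx)→900, (C,nl_idx)→1200, (A,merge)→1200, (C,merge)→1250, (A,hash)→1500 …(+2); best=800 via (C,hash)
  {AD}: card=500; try (D,hash)→800, (A,nl_idx)→900, (D,nl_idx)→1200, (A,merge)→1200, (D,merge)→1250, (A,hash)→1500 …(+2); best=800 via (D,hash)
  {ABC}: card=18750; try (B,hash)→3700, (C,hash)→6050, (B,merge)→7150, (C,nl_idx)→42950, (C,merge)→50800, (B,nl)→75800 …(+1); best=3700 via (B,hash)
  {ABD}: card=18750; try (B,hash)→3700, (D,hash)→6050, (B,merge)→7150, (D,nl_idx)→42950, (D,merge)→50800, (B,nl)→75800 …(+1); best=3700 via (B,hash)
  {ACD}: card=2500; try (D,hash)→1900, (C,hash)→1900, (D,merge)→6150, (C,merge)→6150, (D,nl_idx)→6300, (C,nl_idx)→6300 …(+2); best=1900 via (D,hash)
  {ABCD}: card=93750; try (B,hash)→6800, (D,hash)→23050, (C,hash)→23050, (B,merge)→35750, (D,nl_idx)→209950, (C,nl_idx)→209950 …(+5); best=6800 via (B,hash)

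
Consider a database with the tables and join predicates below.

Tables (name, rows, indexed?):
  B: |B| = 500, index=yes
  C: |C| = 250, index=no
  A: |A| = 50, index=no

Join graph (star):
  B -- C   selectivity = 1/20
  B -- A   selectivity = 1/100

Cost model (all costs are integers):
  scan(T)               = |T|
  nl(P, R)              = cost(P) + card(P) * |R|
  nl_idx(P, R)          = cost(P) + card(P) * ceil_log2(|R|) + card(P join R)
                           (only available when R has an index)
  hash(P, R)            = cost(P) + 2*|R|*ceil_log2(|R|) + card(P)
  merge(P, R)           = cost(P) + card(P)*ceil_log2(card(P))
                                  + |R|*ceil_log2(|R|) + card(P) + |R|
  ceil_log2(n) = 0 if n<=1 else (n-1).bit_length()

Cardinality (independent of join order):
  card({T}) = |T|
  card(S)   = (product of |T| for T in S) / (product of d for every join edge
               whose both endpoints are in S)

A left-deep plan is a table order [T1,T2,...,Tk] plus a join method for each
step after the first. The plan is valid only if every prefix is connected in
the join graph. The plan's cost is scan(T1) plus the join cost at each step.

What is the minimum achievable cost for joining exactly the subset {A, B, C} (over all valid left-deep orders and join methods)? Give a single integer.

5000

Selinger DP over subsets of {A,B,C}:
  {B}: scan cost=500, card=500
  {C}: scan cost=250, card=250
  {A}: scan cost=50, card=50
  {BC}: card=6250; try (C,hash)→5000, (B,merge)→7500, (C,merge)→7750, (B,nl_idx)→8750, (B,hash)→9500, (B,nl)→125250 …(+1); best=5000 via (C,hash)
  {AB}: card=250; try (B,nl_idx)→750, (A,hash)→1600, (B,merge)→5400, (A,merge)→5850, (B,hash)→9100, (B,nl)→25050 …(+1); best=750 via (B,nl_idx)
  {ABC}: card=3125; try (C,hash)→5000, (C,merge)→5250, (A,hash)→11850, (C,nl)→63250, (A,merge)→92850, (A,nl)→317500; best=5000 via (C,hash)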